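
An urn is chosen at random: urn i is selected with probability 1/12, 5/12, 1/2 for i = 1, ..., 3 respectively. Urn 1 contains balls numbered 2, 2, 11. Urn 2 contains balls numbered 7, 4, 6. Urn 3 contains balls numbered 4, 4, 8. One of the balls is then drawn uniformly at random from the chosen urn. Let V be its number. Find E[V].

E[V | urn 1] = (2+2+11)/3 = 5.
E[V | urn 2] = (7+4+6)/3 = 17/3.
E[V | urn 3] = (4+4+8)/3 = 16/3.
By the law of total expectation,
E[V] = (1/12)·(5) + (5/12)·(17/3) + (1/2)·(16/3) = 49/9.

49/9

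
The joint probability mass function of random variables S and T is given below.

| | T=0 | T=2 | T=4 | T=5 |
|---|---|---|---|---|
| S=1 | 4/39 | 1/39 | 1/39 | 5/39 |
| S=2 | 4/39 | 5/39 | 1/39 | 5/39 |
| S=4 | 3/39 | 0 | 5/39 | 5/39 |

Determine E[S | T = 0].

P(T = 0) = 11/39.
Summing S·P(S=x,T=y) over the conditioning event gives 8/13.
E[S | T = 0] = (8/13) / (11/39) = 24/11.

24/11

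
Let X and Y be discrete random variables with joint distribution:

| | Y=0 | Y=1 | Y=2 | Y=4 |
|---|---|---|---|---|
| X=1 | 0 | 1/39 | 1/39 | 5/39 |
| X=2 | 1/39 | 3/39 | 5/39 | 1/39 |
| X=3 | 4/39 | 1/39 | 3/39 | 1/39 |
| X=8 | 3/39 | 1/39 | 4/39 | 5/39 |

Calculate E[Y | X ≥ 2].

P(X ≥ 2) = 32/39.
Summing Y·P(X=x,Y=y) over the conditioning event gives 19/13.
E[Y | X ≥ 2] = (19/13) / (32/39) = 57/32.

57/32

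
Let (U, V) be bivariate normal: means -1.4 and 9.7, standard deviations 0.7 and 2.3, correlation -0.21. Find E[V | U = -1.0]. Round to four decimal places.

9.4240

E[V | U=x] = μ_V + ρ(σ_V/σ_U)(x − μ_U) for jointly normal variables.
E[V | U=-1.0] = 9.7 + (-0.21)·(2.3/0.7)·(-1.0 − (-1.4)) = 9.7 + (-0.69)·(0.4) = 9.4240.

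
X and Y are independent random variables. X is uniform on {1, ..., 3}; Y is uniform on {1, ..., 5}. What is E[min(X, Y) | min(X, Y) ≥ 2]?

P(min(X, Y) ≥ 2) = 8/15.
Summing min(X,Y)·P(x,y) over outcomes with min(X, Y) ≥ 2 gives 19/15.
E[min(X, Y) | min(X, Y) ≥ 2] = (19/15) / (8/15) = 19/8.

19/8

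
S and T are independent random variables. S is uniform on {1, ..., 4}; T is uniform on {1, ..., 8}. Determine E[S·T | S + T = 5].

5

Outcomes with S + T = 5: (1,4), (2,3), (3,2), (4,1), each with probability 1/32.
E[S·T | S + T = 5] = (4 + 6 + 6 + 4) / 4 = 5.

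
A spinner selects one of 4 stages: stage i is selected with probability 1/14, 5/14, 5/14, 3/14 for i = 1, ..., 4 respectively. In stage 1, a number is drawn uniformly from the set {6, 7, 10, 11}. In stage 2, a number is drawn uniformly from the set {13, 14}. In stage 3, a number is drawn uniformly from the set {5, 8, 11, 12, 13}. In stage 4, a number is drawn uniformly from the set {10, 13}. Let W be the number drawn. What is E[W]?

E[W | stage 1] = (6+7+10+11)/4 = 17/2.
E[W | stage 2] = (13+14)/2 = 27/2.
E[W | stage 3] = (5+8+11+12+13)/5 = 49/5.
E[W | stage 4] = (10+13)/2 = 23/2.
By the law of total expectation,
E[W] = (1/14)·(17/2) + (5/14)·(27/2) + (5/14)·(49/5) + (3/14)·(23/2) = 319/28.

319/28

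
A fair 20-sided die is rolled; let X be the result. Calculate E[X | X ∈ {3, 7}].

5

P(X ∈ {3, 7}) = 1/10.
Σ over the event: 3·1/20 + 7·1/20 = 1/2.
E[X | X ∈ {3, 7}] = (1/2) / (1/10) = 5.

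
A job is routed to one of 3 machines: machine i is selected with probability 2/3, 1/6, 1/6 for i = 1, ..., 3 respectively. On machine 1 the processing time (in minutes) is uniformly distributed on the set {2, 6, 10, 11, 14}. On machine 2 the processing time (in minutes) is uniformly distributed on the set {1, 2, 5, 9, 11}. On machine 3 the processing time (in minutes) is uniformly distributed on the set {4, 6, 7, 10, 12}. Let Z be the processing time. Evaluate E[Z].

239/30

E[Z | machine 1] = (2+6+10+11+14)/5 = 43/5.
E[Z | machine 2] = (1+2+5+9+11)/5 = 28/5.
E[Z | machine 3] = (4+6+7+10+12)/5 = 39/5.
E[Z] = (2/3)·(43/5) + (1/6)·(28/5) + (1/6)·(39/5) = 239/30.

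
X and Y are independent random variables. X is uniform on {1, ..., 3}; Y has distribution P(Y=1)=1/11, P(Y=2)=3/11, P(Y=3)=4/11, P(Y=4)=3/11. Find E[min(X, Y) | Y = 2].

5/3

P(Y = 2) = 3/11.
Summing min(X,Y)·P(x,y) over outcomes with Y = 2 gives 5/11.
E[min(X, Y) | Y = 2] = (5/11) / (3/11) = 5/3.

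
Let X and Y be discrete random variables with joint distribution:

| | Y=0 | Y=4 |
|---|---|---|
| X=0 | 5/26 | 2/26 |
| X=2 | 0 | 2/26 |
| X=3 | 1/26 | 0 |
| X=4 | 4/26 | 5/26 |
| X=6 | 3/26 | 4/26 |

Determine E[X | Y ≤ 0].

37/13

P(Y ≤ 0) = 1/2.
Σ X·P over the event = 0·(5/26) + 3·(1/26) + 4·(4/26) + 6·(3/26) = 37/26.
E[X | Y ≤ 0] = (37/26) / (1/2) = 37/13.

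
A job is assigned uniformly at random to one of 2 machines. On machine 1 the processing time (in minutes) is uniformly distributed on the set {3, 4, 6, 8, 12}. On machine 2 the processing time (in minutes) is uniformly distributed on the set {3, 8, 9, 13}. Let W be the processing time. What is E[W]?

E[W | machine 1] = (3+4+6+8+12)/5 = 33/5.
E[W | machine 2] = (3+8+9+13)/4 = 33/4.
E[W] = (1/2)·(33/5) + (1/2)·(33/4) = 297/40.

297/40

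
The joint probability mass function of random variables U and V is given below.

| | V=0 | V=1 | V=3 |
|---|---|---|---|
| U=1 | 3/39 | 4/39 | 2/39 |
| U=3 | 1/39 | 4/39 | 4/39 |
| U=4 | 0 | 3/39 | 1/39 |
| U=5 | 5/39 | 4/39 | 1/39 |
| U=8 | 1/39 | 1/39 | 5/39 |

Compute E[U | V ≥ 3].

63/13

P(V ≥ 3) = 1/3.
Σ U·P over the event = 1·(2/39) + 3·(4/39) + 4·(1/39) + 5·(1/39) + 8·(5/39) = 21/13.
E[U | V ≥ 3] = (21/13) / (1/3) = 63/13.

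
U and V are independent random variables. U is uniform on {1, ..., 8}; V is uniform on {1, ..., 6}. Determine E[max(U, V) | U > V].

P(U > V) = 9/16.
Summing max(U,V)·P(x,y) over outcomes with U > V gives 10/3.
E[max(U, V) | U > V] = (10/3) / (9/16) = 160/27.

160/27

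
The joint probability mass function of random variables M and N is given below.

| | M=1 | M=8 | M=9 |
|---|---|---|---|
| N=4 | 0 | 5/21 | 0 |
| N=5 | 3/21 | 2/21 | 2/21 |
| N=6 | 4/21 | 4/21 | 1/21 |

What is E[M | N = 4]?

8

P(N = 4) = 5/21.
Σ M·P over the event = 8·(5/21) = 40/21.
E[M | N = 4] = (40/21) / (5/21) = 8.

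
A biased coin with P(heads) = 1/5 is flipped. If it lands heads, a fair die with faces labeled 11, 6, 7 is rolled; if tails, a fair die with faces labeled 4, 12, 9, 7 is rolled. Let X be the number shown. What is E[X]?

8

E[X | heads] = (11+6+7)/3 = 8.
E[X | tails] = (4+12+9+7)/4 = 8.
By the law of total expectation,
E[X] = (1/5)·(8) + (4/5)·(8) = 8.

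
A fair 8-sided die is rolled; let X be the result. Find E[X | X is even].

5

Given X is even, X is equally likely to be any of {2, 4, 6, 8}.
E[X | X is even] = (2 + 4 + 6 + 8) / 4 = 5.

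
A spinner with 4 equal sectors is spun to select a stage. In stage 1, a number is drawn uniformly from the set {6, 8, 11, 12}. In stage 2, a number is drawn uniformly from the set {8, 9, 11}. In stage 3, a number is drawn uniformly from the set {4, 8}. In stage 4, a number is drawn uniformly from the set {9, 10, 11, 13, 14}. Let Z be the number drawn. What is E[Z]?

E[Z | stage 1] = (6+8+11+12)/4 = 37/4.
E[Z | stage 2] = (8+9+11)/3 = 28/3.
E[Z | stage 3] = (4+8)/2 = 6.
E[Z | stage 4] = (9+10+11+13+14)/5 = 57/5.
By the law of total expectation,
E[Z] = (1/4)·(37/4) + (1/4)·(28/3) + (1/4)·(6) + (1/4)·(57/5) = 2159/240.

2159/240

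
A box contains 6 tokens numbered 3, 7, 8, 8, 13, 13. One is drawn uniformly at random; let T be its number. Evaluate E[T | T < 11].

P(T < 11) = 2/3.
Σ over the event: 3·1/6 + 7·1/6 + 8·1/3 = 13/3.
E[T | T < 11] = (13/3) / (2/3) = 13/2.

13/2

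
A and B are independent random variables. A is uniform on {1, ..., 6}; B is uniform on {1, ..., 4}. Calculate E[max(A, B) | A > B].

32/7

P(A > B) = 7/12.
Summing max(A,B)·P(x,y) over outcomes with A > B gives 8/3.
E[max(A, B) | A > B] = (8/3) / (7/12) = 32/7.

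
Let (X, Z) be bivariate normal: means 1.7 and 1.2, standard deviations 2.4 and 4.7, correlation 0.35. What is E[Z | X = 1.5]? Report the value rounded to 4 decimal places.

1.0629

The regression of Z on X has slope ρ·σ_Z/σ_X and passes through (μ_X, μ_Z).
E[Z | X=1.5] = 1.2 + (0.35)·(4.7/2.4)·(1.5 − (1.7)) = 1.2 + (0.68542)·(-0.2) = 1.0629.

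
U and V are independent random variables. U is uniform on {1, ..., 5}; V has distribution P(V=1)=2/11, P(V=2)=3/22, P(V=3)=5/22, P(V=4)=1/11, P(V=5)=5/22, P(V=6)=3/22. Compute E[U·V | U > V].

P(U > V) = 37/110.
Summing UV·P(x,y) over outcomes with U > V gives 303/110.
E[U·V | U > V] = (303/110) / (37/110) = 303/37.

303/37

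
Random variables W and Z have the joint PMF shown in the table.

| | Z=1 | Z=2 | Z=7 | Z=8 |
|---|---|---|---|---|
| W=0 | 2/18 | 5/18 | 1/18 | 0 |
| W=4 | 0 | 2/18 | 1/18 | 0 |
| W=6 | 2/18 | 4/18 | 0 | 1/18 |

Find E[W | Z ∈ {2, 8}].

P(Z ∈ {2, 8}) = 2/3.
Σ W·P over the event = 0·(5/18) + 4·(2/18) + 6·(4/18) + 6·(1/18) = 19/9.
E[W | Z ∈ {2, 8}] = (19/9) / (2/3) = 19/6.

19/6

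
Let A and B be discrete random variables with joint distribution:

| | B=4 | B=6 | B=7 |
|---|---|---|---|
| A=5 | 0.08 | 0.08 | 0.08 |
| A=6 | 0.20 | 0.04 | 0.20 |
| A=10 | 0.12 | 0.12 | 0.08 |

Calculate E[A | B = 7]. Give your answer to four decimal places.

P(B = 7) = 0.36.
Σ A·P over the event = 5·(0.08) + 6·(0.20) + 10·(0.08) = 2.40.
E[A | B = 7] = (2.40) / (0.36) = 6.6667.

6.6667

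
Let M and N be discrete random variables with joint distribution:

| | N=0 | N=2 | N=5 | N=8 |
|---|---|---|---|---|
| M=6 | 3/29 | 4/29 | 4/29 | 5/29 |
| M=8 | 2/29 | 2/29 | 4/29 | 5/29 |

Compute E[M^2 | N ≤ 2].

P(N ≤ 2) = 11/29.
Σ M^2·P over the event = 36·(3/29) + 36·(4/29) + 64·(2/29) + 64·(2/29) = 508/29.
E[M^2 | N ≤ 2] = (508/29) / (11/29) = 508/11.

508/11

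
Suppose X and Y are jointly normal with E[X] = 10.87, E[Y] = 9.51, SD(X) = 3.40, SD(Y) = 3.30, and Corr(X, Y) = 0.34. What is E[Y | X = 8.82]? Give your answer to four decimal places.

8.8335

E[Y | X=x] = μ_Y + ρ(σ_Y/σ_X)(x − μ_X) for jointly normal variables.
E[Y | X=8.82] = 9.51 + (0.34)·(3.30/3.40)·(8.82 − (10.87)) = 9.51 + (0.33)·(-2.05) = 8.8335.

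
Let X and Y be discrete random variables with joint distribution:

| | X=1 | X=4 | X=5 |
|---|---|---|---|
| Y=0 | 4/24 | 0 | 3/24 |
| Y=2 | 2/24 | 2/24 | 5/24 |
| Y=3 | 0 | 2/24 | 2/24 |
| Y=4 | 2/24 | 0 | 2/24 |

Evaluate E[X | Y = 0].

P(Y = 0) = 7/24.
Summing X·P(X=x,Y=y) over the conditioning event gives 19/24.
E[X | Y = 0] = (19/24) / (7/24) = 19/7.

19/7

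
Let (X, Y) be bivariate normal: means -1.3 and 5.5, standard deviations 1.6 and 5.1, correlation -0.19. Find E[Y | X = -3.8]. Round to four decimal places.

The regression of Y on X has slope ρ·σ_Y/σ_X and passes through (μ_X, μ_Y).
E[Y | X=-3.8] = 5.5 + (-0.19)·(5.1/1.6)·(-3.8 − (-1.3)) = 5.5 + (-0.60562)·(-2.5) = 7.0141.

7.0141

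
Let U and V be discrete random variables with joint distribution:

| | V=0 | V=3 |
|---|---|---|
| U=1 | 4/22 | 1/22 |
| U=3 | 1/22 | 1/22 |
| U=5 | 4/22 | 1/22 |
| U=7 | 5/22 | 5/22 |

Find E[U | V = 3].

11/2

P(V = 3) = 4/11.
Summing U·P(U=x,V=y) over the conditioning event gives 2.
E[U | V = 3] = (2) / (4/11) = 11/2.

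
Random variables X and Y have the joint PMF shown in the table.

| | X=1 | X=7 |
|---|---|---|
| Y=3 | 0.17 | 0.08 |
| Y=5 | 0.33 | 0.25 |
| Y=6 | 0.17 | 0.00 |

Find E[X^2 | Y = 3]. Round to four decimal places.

16.3600

P(Y = 3) = 0.25.
Σ X^2·P over the event = 1·(0.17) + 49·(0.08) = 4.09.
E[X^2 | Y = 3] = (4.09) / (0.25) = 16.3600.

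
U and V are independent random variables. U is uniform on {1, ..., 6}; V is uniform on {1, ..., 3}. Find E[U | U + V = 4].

2

P(U + V = 4) = 1/6.
Summing U·P(x,y) over outcomes with U + V = 4 gives 1/3.
E[U | U + V = 4] = (1/3) / (1/6) = 2.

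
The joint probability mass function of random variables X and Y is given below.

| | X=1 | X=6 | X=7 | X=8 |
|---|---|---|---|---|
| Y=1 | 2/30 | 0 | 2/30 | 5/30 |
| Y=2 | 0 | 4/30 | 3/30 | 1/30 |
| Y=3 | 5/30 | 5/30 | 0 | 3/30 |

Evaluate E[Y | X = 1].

17/7

P(X = 1) = 7/30.
Σ Y·P over the event = 1·(2/30) + 3·(5/30) = 17/30.
E[Y | X = 1] = (17/30) / (7/30) = 17/7.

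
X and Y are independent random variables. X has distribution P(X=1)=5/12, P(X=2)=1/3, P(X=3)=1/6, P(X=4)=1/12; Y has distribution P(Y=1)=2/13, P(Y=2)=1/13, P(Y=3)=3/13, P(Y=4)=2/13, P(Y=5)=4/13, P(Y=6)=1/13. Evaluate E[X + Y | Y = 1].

P(Y = 1) = 2/13.
Summing (X+Y)·P(x,y) over outcomes with Y = 1 gives 35/78.
E[X + Y | Y = 1] = (35/78) / (2/13) = 35/12.

35/12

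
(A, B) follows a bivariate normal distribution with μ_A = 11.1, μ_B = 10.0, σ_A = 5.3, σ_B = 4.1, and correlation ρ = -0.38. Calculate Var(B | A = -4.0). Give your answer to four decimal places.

Var(B | A=x) = (1 − ρ²)·σ_B².
Var(B | A=-4.0) = (4.1)²·(1 − (-0.38)²) = 16.81·0.8556 = 14.3826.

14.3826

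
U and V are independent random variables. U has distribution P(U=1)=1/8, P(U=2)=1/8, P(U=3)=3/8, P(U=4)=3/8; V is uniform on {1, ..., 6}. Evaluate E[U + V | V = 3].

P(V = 3) = 1/6.
Summing (U+V)·P(x,y) over outcomes with V = 3 gives 1.
E[U + V | V = 3] = (1) / (1/6) = 6.

6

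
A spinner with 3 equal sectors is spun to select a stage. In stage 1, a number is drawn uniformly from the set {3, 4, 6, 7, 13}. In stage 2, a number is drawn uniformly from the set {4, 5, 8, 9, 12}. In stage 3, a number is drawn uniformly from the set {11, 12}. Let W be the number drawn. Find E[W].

257/30

E[W | stage 1] = (3+4+6+7+13)/5 = 33/5.
E[W | stage 2] = (4+5+8+9+12)/5 = 38/5.
E[W | stage 3] = (11+12)/2 = 23/2.
By the law of total expectation,
E[W] = (1/3)·(33/5) + (1/3)·(38/5) + (1/3)·(23/2) = 257/30.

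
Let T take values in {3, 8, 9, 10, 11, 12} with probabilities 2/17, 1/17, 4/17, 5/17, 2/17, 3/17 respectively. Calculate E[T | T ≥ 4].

P(T ≥ 4) = 15/17.
Σ over the event: 8·1/17 + 9·4/17 + 10·5/17 + 11·2/17 + 12·3/17 = 152/17.
E[T | T ≥ 4] = (152/17) / (15/17) = 152/15.

152/15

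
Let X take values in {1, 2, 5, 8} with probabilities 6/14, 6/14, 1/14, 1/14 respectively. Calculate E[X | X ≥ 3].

P(X ≥ 3) = 1/7.
Σ over the event: 5·1/14 + 8·1/14 = 13/14.
E[X | X ≥ 3] = (13/14) / (1/7) = 13/2.

13/2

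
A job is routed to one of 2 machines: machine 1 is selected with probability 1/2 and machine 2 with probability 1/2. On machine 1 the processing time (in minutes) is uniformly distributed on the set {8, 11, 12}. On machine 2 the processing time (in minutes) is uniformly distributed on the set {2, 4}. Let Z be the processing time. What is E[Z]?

20/3

E[Z | machine 1] = (8+11+12)/3 = 31/3.
E[Z | machine 2] = (2+4)/2 = 3.
By the law of total expectation,
E[Z] = (1/2)·(31/3) + (1/2)·(3) = 20/3.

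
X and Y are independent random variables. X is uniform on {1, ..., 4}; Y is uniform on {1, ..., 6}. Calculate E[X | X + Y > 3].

P(X + Y > 3) = 7/8.
Summing X·P(x,y) over outcomes with X + Y > 3 gives 7/3.
E[X | X + Y > 3] = (7/3) / (7/8) = 8/3.

8/3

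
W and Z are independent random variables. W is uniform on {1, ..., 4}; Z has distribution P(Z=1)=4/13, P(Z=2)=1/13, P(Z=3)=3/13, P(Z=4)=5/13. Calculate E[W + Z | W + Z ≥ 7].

96/13

P(W + Z ≥ 7) = 1/4.
Summing (W+Z)·P(x,y) over outcomes with W + Z ≥ 7 gives 24/13.
E[W + Z | W + Z ≥ 7] = (24/13) / (1/4) = 96/13.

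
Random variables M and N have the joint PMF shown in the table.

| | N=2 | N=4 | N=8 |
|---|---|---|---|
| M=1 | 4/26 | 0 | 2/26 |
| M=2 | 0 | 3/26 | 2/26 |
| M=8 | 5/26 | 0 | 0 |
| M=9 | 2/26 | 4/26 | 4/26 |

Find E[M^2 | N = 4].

48

P(N = 4) = 7/26.
Σ M^2·P over the event = 4·(3/26) + 81·(4/26) = 168/13.
E[M^2 | N = 4] = (168/13) / (7/26) = 48.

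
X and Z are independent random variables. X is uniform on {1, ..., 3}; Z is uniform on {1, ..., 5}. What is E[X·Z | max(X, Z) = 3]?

Outcomes with max(X, Z) = 3: (1,3), (2,3), (3,1), (3,2), (3,3), each with probability 1/15.
E[X·Z | max(X, Z) = 3] = (3 + 6 + 3 + 6 + 9) / 5 = 27/5.

27/5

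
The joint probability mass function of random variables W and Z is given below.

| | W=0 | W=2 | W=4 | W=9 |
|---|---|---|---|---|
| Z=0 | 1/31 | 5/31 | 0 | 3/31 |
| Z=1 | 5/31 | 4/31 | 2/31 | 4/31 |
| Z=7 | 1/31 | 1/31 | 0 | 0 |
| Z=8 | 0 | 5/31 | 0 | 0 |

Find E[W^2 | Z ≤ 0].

263/9

P(Z ≤ 0) = 9/31.
Σ W^2·P over the event = 0·(1/31) + 4·(5/31) + 81·(3/31) = 263/31.
E[W^2 | Z ≤ 0] = (263/31) / (9/31) = 263/9.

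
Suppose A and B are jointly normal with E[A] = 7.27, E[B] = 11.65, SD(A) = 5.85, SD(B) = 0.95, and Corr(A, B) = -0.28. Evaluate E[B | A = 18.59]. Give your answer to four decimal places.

11.1353

For a bivariate normal, E[B | A=x] = μ_B + ρ·(σ_B/σ_A)·(x − μ_A).
E[B | A=18.59] = 11.65 + (-0.28)·(0.95/5.85)·(18.59 − (7.27)) = 11.65 + (-0.04547)·(11.32) = 11.1353.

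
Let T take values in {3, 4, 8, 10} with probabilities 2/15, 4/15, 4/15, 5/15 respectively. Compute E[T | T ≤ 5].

P(T ≤ 5) = 2/5.
Σ over the event: 3·2/15 + 4·4/15 = 22/15.
E[T | T ≤ 5] = (22/15) / (2/5) = 11/3.

11/3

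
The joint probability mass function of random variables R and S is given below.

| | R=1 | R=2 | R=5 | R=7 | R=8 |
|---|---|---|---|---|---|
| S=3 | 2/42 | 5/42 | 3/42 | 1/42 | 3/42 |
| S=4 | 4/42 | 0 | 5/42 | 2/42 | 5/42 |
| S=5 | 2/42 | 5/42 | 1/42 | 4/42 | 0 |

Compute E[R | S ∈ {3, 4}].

47/10

P(S ∈ {3, 4}) = 5/7.
Summing R·P(R=x,S=y) over the conditioning event gives 47/14.
E[R | S ∈ {3, 4}] = (47/14) / (5/7) = 47/10.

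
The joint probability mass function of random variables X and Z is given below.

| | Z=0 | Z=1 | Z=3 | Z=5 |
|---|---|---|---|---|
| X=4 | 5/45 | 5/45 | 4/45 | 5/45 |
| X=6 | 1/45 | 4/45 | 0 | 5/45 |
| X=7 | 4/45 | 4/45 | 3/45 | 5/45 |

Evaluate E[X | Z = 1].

72/13

P(Z = 1) = 13/45.
Σ X·P over the event = 4·(5/45) + 6·(4/45) + 7·(4/45) = 8/5.
E[X | Z = 1] = (8/5) / (13/45) = 72/13.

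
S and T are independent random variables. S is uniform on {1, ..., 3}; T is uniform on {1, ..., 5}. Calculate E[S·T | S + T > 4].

P(S + T > 4) = 3/5.
Summing ST·P(x,y) over outcomes with S + T > 4 gives 5.
E[S·T | S + T > 4] = (5) / (3/5) = 25/3.

25/3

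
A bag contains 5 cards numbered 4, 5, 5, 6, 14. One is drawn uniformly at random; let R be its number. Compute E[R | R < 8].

5

P(R < 8) = 4/5.
Σ over the event: 4·1/5 + 5·2/5 + 6·1/5 = 4.
E[R | R < 8] = (4) / (4/5) = 5.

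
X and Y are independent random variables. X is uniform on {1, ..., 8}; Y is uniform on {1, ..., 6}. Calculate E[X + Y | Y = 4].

P(Y = 4) = 1/6.
Summing (X+Y)·P(x,y) over outcomes with Y = 4 gives 17/12.
E[X + Y | Y = 4] = (17/12) / (1/6) = 17/2.

17/2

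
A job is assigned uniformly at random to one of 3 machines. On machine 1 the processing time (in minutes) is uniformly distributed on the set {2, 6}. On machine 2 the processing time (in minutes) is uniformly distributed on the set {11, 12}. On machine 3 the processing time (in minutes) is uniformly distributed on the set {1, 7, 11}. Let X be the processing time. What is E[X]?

131/18

E[X | machine 1] = (2+6)/2 = 4.
E[X | machine 2] = (11+12)/2 = 23/2.
E[X | machine 3] = (1+7+11)/3 = 19/3.
E[X] = (1/3)·(4) + (1/3)·(23/2) + (1/3)·(19/3) = 131/18.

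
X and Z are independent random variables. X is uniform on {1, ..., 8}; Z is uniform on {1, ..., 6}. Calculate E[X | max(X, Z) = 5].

Outcomes with max(X, Z) = 5: (1,5), (2,5), (3,5), (4,5), (5,1), (5,2), (5,3), (5,4), (5,5), each with probability 1/48.
E[X | max(X, Z) = 5] = (1 + 2 + 3 + 4 + 5 + 5 + 5 + 5 + 5) / 9 = 35/9.

35/9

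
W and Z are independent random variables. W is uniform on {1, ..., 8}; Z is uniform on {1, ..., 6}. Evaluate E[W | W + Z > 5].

P(W + Z > 5) = 19/24.
Summing W·P(x,y) over outcomes with W + Z > 5 gives 49/12.
E[W | W + Z > 5] = (49/12) / (19/24) = 98/19.

98/19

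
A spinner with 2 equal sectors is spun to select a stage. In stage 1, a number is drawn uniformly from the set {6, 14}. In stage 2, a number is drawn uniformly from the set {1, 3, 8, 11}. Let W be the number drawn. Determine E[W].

63/8

E[W | stage 1] = (6+14)/2 = 10.
E[W | stage 2] = (1+3+8+11)/4 = 23/4.
By the law of total expectation,
E[W] = (1/2)·(10) + (1/2)·(23/4) = 63/8.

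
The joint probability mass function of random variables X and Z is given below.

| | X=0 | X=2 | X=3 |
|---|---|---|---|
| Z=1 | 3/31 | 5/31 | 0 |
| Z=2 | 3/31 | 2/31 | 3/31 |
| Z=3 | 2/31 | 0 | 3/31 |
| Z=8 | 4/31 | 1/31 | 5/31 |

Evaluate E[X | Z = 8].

P(Z = 8) = 10/31.
Σ X·P over the event = 0·(4/31) + 2·(1/31) + 3·(5/31) = 17/31.
E[X | Z = 8] = (17/31) / (10/31) = 17/10.

17/10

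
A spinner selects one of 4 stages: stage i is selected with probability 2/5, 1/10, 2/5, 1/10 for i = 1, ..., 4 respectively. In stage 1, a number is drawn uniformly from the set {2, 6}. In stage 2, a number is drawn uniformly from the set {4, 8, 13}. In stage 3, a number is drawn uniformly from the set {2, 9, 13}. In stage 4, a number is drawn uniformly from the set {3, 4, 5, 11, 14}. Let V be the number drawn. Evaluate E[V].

478/75

E[V | stage 1] = (2+6)/2 = 4.
E[V | stage 2] = (4+8+13)/3 = 25/3.
E[V | stage 3] = (2+9+13)/3 = 8.
E[V | stage 4] = (3+4+5+11+14)/5 = 37/5.
E[V] = (2/5)·(4) + (1/10)·(25/3) + (2/5)·(8) + (1/10)·(37/5) = 478/75.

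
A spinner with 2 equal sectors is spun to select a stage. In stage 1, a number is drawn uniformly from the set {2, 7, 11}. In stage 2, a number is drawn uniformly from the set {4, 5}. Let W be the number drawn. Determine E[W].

67/12

E[W | stage 1] = (2+7+11)/3 = 20/3.
E[W | stage 2] = (4+5)/2 = 9/2.
E[W] = (1/2)·(20/3) + (1/2)·(9/2) = 67/12.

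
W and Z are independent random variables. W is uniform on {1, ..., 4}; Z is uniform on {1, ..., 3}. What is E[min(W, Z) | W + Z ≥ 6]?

P(W + Z ≥ 6) = 1/4.
Summing min(W,Z)·P(x,y) over outcomes with W + Z ≥ 6 gives 2/3.
E[min(W, Z) | W + Z ≥ 6] = (2/3) / (1/4) = 8/3.

8/3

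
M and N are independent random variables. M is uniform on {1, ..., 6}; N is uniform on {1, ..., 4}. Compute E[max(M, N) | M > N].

32/7

P(M > N) = 7/12.
Summing max(M,N)·P(x,y) over outcomes with M > N gives 8/3.
E[max(M, N) | M > N] = (8/3) / (7/12) = 32/7.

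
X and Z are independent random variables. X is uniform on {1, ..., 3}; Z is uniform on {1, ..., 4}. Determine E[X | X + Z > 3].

20/9

P(X + Z > 3) = 3/4.
Summing X·P(x,y) over outcomes with X + Z > 3 gives 5/3.
E[X | X + Z > 3] = (5/3) / (3/4) = 20/9.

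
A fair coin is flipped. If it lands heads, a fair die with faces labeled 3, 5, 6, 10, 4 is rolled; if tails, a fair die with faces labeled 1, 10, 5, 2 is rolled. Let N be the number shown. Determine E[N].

101/20

E[N | heads] = (3+5+6+10+4)/5 = 28/5.
E[N | tails] = (1+10+5+2)/4 = 9/2.
E[N] = (1/2)·(28/5) + (1/2)·(9/2) = 101/20.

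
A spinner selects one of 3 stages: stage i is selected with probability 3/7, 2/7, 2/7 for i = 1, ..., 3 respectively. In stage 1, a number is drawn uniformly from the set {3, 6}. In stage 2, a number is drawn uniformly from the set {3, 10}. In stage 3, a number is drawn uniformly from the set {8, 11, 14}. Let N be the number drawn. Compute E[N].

E[N | stage 1] = (3+6)/2 = 9/2.
E[N | stage 2] = (3+10)/2 = 13/2.
E[N | stage 3] = (8+11+14)/3 = 11.
E[N] = (3/7)·(9/2) + (2/7)·(13/2) + (2/7)·(11) = 97/14.

97/14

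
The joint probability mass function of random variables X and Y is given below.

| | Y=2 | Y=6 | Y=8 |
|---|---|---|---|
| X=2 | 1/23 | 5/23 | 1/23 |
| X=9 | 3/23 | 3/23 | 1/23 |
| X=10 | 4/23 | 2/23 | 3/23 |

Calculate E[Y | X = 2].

40/7

P(X = 2) = 7/23.
Σ Y·P over the event = 2·(1/23) + 6·(5/23) + 8·(1/23) = 40/23.
E[Y | X = 2] = (40/23) / (7/23) = 40/7.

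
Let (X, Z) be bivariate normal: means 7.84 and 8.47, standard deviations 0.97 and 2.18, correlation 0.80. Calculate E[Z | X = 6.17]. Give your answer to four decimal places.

5.4674

E[Z | X=x] = μ_Z + ρ(σ_Z/σ_X)(x − μ_X) for jointly normal variables.
E[Z | X=6.17] = 8.47 + (0.80)·(2.18/0.97)·(6.17 − (7.84)) = 8.47 + (1.79794)·(-1.67) = 5.4674.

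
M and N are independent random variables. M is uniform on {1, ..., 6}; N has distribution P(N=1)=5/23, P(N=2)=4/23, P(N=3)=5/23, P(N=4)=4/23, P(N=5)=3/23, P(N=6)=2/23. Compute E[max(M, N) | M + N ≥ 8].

131/24

P(M + N ≥ 8) = 8/23.
Summing max(M,N)·P(x,y) over outcomes with M + N ≥ 8 gives 131/69.
E[max(M, N) | M + N ≥ 8] = (131/69) / (8/23) = 131/24.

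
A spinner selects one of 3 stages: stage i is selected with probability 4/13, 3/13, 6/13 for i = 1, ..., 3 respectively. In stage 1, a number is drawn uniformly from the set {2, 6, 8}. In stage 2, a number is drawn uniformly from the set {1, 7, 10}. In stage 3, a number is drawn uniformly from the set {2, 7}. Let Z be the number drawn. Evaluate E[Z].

199/39

E[Z | stage 1] = (2+6+8)/3 = 16/3.
E[Z | stage 2] = (1+7+10)/3 = 6.
E[Z | stage 3] = (2+7)/2 = 9/2.
By the law of total expectation,
E[Z] = (4/13)·(16/3) + (3/13)·(6) + (6/13)·(9/2) = 199/39.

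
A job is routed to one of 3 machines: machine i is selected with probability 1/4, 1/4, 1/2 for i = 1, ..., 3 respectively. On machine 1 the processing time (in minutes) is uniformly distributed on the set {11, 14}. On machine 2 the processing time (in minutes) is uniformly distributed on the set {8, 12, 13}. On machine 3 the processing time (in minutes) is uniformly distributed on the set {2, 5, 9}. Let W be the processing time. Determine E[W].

205/24

E[W | machine 1] = (11+14)/2 = 25/2.
E[W | machine 2] = (8+12+13)/3 = 11.
E[W | machine 3] = (2+5+9)/3 = 16/3.
E[W] = (1/4)·(25/2) + (1/4)·(11) + (1/2)·(16/3) = 205/24.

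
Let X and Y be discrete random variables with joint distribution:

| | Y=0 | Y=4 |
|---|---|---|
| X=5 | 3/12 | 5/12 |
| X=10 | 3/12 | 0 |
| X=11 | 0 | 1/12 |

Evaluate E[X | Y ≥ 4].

6

P(Y ≥ 4) = 1/2.
Σ X·P over the event = 5·(5/12) + 11·(1/12) = 3.
E[X | Y ≥ 4] = (3) / (1/2) = 6.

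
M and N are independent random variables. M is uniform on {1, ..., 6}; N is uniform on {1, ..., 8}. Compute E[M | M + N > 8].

P(M + N > 8) = 7/16.
Summing M·P(x,y) over outcomes with M + N > 8 gives 91/48.
E[M | M + N > 8] = (91/48) / (7/16) = 13/3.

13/3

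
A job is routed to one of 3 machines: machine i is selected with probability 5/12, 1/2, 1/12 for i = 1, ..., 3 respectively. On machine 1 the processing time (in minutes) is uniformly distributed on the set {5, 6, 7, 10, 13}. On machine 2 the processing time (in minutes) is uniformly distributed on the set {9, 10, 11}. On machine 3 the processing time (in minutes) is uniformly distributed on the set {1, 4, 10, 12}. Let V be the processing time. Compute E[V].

431/48

E[V | machine 1] = (5+6+7+10+13)/5 = 41/5.
E[V | machine 2] = (9+10+11)/3 = 10.
E[V | machine 3] = (1+4+10+12)/4 = 27/4.
By the law of total expectation,
E[V] = (5/12)·(41/5) + (1/2)·(10) + (1/12)·(27/4) = 431/48.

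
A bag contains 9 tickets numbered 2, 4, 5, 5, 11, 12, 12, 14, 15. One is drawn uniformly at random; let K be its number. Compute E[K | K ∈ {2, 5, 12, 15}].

P(K ∈ {2, 5, 12, 15}) = 2/3.
Σ over the event: 2·1/9 + 5·2/9 + 12·2/9 + 15·1/9 = 17/3.
E[K | K ∈ {2, 5, 12, 15}] = (17/3) / (2/3) = 17/2.

17/2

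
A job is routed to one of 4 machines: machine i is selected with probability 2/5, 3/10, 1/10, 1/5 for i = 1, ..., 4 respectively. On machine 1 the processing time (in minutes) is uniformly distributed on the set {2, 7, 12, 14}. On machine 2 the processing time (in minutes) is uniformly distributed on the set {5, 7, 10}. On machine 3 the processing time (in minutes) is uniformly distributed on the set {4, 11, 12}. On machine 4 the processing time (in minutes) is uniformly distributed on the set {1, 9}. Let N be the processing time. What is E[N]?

38/5

E[N | machine 1] = (2+7+12+14)/4 = 35/4.
E[N | machine 2] = (5+7+10)/3 = 22/3.
E[N | machine 3] = (4+11+12)/3 = 9.
E[N | machine 4] = (1+9)/2 = 5.
E[N] = (2/5)·(35/4) + (3/10)·(22/3) + (1/10)·(9) + (1/5)·(5) = 38/5.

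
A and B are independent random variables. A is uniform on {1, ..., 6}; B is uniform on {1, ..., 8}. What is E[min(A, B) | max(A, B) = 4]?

16/7

P(max(A, B) = 4) = 7/48.
Summing min(A,B)·P(x,y) over outcomes with max(A, B) = 4 gives 1/3.
E[min(A, B) | max(A, B) = 4] = (1/3) / (7/48) = 16/7.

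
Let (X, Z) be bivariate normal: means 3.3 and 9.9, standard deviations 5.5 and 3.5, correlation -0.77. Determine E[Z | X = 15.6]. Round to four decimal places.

3.8730

The regression of Z on X has slope ρ·σ_Z/σ_X and passes through (μ_X, μ_Z).
E[Z | X=15.6] = 9.9 + (-0.77)·(3.5/5.5)·(15.6 − (3.3)) = 9.9 + (-0.49)·(12.3) = 3.8730.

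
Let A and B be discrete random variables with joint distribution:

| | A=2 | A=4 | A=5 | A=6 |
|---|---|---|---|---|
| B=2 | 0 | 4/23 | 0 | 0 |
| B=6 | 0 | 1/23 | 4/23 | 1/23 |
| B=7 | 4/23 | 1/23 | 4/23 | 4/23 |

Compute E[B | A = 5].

P(A = 5) = 8/23.
Σ B·P over the event = 6·(4/23) + 7·(4/23) = 52/23.
E[B | A = 5] = (52/23) / (8/23) = 13/2.

13/2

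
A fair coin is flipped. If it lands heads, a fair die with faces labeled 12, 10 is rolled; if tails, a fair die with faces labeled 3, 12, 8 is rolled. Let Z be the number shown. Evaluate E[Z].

28/3

E[Z | heads] = (12+10)/2 = 11.
E[Z | tails] = (3+12+8)/3 = 23/3.
E[Z] = (1/2)·(11) + (1/2)·(23/3) = 28/3.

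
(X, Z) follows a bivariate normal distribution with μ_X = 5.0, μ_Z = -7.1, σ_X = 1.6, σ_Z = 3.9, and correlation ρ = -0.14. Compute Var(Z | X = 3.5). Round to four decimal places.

14.9119

The conditional variance in a bivariate normal is σ_Z²(1 − ρ²), independent of x.
Var(Z | X=3.5) = (3.9)²·(1 − (-0.14)²) = 15.21·0.9804 = 14.9119.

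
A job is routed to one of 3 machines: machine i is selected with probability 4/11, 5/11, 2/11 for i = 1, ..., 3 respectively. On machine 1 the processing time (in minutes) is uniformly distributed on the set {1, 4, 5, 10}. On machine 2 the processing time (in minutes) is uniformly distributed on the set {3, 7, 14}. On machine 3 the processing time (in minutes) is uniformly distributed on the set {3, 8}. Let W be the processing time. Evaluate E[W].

E[W | machine 1] = (1+4+5+10)/4 = 5.
E[W | machine 2] = (3+7+14)/3 = 8.
E[W | machine 3] = (3+8)/2 = 11/2.
E[W] = (4/11)·(5) + (5/11)·(8) + (2/11)·(11/2) = 71/11.

71/11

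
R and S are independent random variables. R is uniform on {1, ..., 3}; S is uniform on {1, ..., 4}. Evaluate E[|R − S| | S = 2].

Outcomes with S = 2: (1,2), (2,2), (3,2), each with probability 1/12.
E[|R − S| | S = 2] = (1 + 0 + 1) / 3 = 2/3.

2/3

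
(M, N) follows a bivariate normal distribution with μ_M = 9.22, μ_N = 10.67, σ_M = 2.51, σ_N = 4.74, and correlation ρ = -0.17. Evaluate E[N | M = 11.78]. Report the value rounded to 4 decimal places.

9.8481

For a bivariate normal, E[N | M=x] = μ_N + ρ·(σ_N/σ_M)·(x − μ_M).
E[N | M=11.78] = 10.67 + (-0.17)·(4.74/2.51)·(11.78 − (9.22)) = 10.67 + (-0.32104)·(2.56) = 9.8481.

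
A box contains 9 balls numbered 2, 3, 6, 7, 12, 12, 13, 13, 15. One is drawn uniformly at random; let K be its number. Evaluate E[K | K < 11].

P(K < 11) = 4/9.
Σ over the event: 2·1/9 + 3·1/9 + 6·1/9 + 7·1/9 = 2.
E[K | K < 11] = (2) / (4/9) = 9/2.

9/2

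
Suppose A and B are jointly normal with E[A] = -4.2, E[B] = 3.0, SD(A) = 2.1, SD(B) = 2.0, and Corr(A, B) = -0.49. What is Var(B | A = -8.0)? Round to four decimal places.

Var(B | A=x) = (1 − ρ²)·σ_B².
Var(B | A=-8.0) = (2.0)²·(1 − (-0.49)²) = 4·0.7599 = 3.0396.

3.0396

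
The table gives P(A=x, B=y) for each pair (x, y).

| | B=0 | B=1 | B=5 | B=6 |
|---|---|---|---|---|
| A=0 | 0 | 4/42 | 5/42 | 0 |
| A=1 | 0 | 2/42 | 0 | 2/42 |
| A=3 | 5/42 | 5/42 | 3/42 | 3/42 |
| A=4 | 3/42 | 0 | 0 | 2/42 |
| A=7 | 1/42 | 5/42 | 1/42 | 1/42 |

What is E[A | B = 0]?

P(B = 0) = 3/14.
Summing A·P(A=x,B=y) over the conditioning event gives 17/21.
E[A | B = 0] = (17/21) / (3/14) = 34/9.

34/9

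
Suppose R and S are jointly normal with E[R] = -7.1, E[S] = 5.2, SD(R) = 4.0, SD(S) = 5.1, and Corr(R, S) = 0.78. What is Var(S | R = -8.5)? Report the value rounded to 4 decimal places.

10.1855

For a bivariate normal, Var(S | R=x) = σ_S²(1 − ρ²).
Var(S | R=-8.5) = (5.1)²·(1 − (0.78)²) = 26.01·0.3916 = 10.1855.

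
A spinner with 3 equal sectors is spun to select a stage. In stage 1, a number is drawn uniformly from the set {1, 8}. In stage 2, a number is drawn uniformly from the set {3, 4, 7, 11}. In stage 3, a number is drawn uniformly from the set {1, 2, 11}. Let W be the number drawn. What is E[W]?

E[W | stage 1] = (1+8)/2 = 9/2.
E[W | stage 2] = (3+4+7+11)/4 = 25/4.
E[W | stage 3] = (1+2+11)/3 = 14/3.
E[W] = (1/3)·(9/2) + (1/3)·(25/4) + (1/3)·(14/3) = 185/36.

185/36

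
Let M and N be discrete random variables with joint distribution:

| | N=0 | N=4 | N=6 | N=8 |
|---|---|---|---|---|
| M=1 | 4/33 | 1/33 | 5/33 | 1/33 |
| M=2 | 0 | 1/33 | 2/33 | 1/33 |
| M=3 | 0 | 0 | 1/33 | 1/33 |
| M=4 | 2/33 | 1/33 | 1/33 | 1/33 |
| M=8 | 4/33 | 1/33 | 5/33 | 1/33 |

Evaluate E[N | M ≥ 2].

P(M ≥ 2) = 2/3.
Summing N·P(M=x,N=y) over the conditioning event gives 98/33.
E[N | M ≥ 2] = (98/33) / (2/3) = 49/11.

49/11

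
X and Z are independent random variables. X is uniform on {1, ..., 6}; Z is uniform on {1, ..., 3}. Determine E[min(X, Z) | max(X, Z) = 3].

P(max(X, Z) = 3) = 5/18.
Summing min(X,Z)·P(x,y) over outcomes with max(X, Z) = 3 gives 1/2.
E[min(X, Z) | max(X, Z) = 3] = (1/2) / (5/18) = 9/5.

9/5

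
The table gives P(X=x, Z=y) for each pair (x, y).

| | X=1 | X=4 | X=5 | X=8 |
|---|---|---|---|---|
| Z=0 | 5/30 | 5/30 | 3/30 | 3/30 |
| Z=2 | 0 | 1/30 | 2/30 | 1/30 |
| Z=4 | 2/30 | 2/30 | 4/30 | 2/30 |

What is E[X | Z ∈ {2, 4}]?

P(Z ∈ {2, 4}) = 7/15.
Σ X·P over the event = 1·(2/30) + 4·(1/30) + 4·(2/30) + 5·(2/30) + 5·(4/30) + 8·(1/30) + 8·(2/30) = 34/15.
E[X | Z ∈ {2, 4}] = (34/15) / (7/15) = 34/7.

34/7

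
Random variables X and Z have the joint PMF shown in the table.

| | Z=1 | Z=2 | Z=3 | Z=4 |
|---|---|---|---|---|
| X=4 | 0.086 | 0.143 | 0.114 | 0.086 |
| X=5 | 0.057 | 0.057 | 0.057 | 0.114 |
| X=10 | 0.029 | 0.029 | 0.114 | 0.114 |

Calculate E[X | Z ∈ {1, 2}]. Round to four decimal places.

5.1521

P(Z ∈ {1, 2}) = 0.401.
Σ X·P over the event = 4·(0.086) + 4·(0.143) + 5·(0.057) + 5·(0.057) + 10·(0.029) + 10·(0.029) = 2.066.
E[X | Z ∈ {1, 2}] = (2.066) / (0.401) = 5.1521.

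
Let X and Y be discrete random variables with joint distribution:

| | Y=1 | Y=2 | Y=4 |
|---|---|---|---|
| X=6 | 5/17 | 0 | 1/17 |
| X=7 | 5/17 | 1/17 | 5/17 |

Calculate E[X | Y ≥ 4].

41/6

P(Y ≥ 4) = 6/17.
Σ X·P over the event = 6·(1/17) + 7·(5/17) = 41/17.
E[X | Y ≥ 4] = (41/17) / (6/17) = 41/6.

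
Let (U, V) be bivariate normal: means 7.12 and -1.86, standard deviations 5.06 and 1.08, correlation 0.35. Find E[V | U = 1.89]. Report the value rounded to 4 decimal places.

-2.2507

The regression of V on U has slope ρ·σ_V/σ_U and passes through (μ_U, μ_V).
E[V | U=1.89] = -1.86 + (0.35)·(1.08/5.06)·(1.89 − (7.12)) = -1.86 + (0.074704)·(-5.23) = -2.2507.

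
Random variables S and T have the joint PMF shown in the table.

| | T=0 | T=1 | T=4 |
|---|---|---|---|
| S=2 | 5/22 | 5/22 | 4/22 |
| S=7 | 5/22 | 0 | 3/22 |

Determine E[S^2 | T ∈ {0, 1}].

19

P(T ∈ {0, 1}) = 15/22.
Σ S^2·P over the event = 4·(5/22) + 4·(5/22) + 49·(5/22) = 285/22.
E[S^2 | T ∈ {0, 1}] = (285/22) / (15/22) = 19.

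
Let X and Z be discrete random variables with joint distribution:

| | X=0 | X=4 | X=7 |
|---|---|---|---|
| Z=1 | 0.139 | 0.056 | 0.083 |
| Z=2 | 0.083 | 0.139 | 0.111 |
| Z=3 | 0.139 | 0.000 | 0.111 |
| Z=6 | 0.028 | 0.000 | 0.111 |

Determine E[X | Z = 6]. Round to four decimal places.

P(Z = 6) = 0.139.
Σ X·P over the event = 0·(0.028) + 7·(0.111) = 0.777.
E[X | Z = 6] = (0.777) / (0.139) = 5.5899.

5.5899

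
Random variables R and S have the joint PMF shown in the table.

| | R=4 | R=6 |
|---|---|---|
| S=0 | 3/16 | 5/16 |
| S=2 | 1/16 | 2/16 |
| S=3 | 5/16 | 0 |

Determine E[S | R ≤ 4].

P(R ≤ 4) = 9/16.
Σ S·P over the event = 0·(3/16) + 2·(1/16) + 3·(5/16) = 17/16.
E[S | R ≤ 4] = (17/16) / (9/16) = 17/9.

17/9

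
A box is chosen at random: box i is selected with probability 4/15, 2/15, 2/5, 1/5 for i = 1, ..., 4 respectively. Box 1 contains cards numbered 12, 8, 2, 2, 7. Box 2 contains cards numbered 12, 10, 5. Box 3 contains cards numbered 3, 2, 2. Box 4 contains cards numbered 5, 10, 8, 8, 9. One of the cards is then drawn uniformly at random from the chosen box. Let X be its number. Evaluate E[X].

E[X | box 1] = (12+8+2+2+7)/5 = 31/5.
E[X | box 2] = (12+10+5)/3 = 9.
E[X | box 3] = (3+2+2)/3 = 7/3.
E[X | box 4] = (5+10+8+8+9)/5 = 8.
E[X] = (4/15)·(31/5) + (2/15)·(9) + (2/5)·(7/3) + (1/5)·(8) = 404/75.

404/75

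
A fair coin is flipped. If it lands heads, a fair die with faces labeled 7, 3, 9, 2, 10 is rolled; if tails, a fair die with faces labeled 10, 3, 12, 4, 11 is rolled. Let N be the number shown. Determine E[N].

71/10

E[N | heads] = (7+3+9+2+10)/5 = 31/5.
E[N | tails] = (10+3+12+4+11)/5 = 8.
E[N] = (1/2)·(31/5) + (1/2)·(8) = 71/10.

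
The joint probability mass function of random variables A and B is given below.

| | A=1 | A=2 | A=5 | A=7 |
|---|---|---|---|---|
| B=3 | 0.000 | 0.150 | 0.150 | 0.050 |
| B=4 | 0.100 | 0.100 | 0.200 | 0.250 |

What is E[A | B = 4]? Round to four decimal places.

P(B = 4) = 0.650.
Σ A·P over the event = 1·(0.100) + 2·(0.100) + 5·(0.200) + 7·(0.250) = 3.050.
E[A | B = 4] = (3.050) / (0.650) = 4.6923.

4.6923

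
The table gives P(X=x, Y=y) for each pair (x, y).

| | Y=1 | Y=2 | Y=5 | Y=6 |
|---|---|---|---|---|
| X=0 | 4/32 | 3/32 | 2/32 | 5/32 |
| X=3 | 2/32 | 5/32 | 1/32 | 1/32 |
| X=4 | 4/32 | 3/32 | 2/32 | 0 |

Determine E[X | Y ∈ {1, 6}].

25/16

P(Y ∈ {1, 6}) = 1/2.
Summing X·P(X=x,Y=y) over the conditioning event gives 25/32.
E[X | Y ∈ {1, 6}] = (25/32) / (1/2) = 25/16.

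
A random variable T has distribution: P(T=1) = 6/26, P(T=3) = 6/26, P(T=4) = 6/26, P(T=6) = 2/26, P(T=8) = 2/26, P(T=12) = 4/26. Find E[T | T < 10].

P(T < 10) = 11/13.
Σ over the event: 1·3/13 + 3·3/13 + 4·3/13 + 6·1/13 + 8·1/13 = 38/13.
E[T | T < 10] = (38/13) / (11/13) = 38/11.

38/11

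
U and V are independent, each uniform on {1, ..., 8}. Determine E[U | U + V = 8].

Outcomes with U + V = 8: (1,7), (2,6), (3,5), (4,4), (5,3), (6,2), (7,1), each with probability 1/64.
E[U | U + V = 8] = (1 + 2 + 3 + 4 + 5 + 6 + 7) / 7 = 4.

4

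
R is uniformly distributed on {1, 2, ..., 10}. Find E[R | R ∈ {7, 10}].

P(R ∈ {7, 10}) = 1/5.
Σ over the event: 7·1/10 + 10·1/10 = 17/10.
E[R | R ∈ {7, 10}] = (17/10) / (1/5) = 17/2.

17/2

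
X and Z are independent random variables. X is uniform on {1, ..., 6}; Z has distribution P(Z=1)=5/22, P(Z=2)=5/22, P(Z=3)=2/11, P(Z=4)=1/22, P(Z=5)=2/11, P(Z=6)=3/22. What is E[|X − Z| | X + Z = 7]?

P(X + Z = 7) = 1/6.
Summing |X−Z|·P(x,y) over outcomes with X + Z = 7 gives 6/11.
E[|X − Z| | X + Z = 7] = (6/11) / (1/6) = 36/11.

36/11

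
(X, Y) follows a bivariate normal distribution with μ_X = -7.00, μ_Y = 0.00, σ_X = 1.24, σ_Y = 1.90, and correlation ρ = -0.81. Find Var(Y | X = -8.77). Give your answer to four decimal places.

For a bivariate normal, Var(Y | X=x) = σ_Y²(1 − ρ²).
Var(Y | X=-8.77) = (1.90)²·(1 − (-0.81)²) = 3.61·0.3439 = 1.2415.

1.2415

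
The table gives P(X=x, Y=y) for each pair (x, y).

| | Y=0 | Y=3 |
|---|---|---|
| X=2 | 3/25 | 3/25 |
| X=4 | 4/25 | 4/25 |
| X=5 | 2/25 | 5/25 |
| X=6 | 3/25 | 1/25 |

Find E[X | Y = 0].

25/6

P(Y = 0) = 12/25.
Σ X·P over the event = 2·(3/25) + 4·(4/25) + 5·(2/25) + 6·(3/25) = 2.
E[X | Y = 0] = (2) / (12/25) = 25/6.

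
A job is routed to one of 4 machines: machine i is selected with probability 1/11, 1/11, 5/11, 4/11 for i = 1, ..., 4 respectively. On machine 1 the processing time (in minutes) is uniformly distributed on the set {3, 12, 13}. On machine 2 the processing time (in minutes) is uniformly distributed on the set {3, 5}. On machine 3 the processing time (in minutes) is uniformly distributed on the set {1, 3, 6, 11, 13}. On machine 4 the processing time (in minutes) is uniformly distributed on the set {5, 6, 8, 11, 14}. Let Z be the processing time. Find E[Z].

E[Z | machine 1] = (3+12+13)/3 = 28/3.
E[Z | machine 2] = (3+5)/2 = 4.
E[Z | machine 3] = (1+3+6+11+13)/5 = 34/5.
E[Z | machine 4] = (5+6+8+11+14)/5 = 44/5.
By the law of total expectation,
E[Z] = (1/11)·(28/3) + (1/11)·(4) + (5/11)·(34/5) + (4/11)·(44/5) = 1238/165.

1238/165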